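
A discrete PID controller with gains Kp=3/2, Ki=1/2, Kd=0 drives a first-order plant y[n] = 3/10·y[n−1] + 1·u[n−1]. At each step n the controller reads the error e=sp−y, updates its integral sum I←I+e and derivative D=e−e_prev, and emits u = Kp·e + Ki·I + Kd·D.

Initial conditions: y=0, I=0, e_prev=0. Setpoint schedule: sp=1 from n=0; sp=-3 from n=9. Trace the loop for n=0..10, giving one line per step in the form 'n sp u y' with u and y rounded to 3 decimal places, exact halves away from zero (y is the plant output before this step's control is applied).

(exact arithmetic carried between steps; '≈' marks a value shown rounded to 6 d.p. or computed from one; I and e_prev carry over from the previous line; the table rounds u and y to 3 d.p., halves away from zero)
n=0: y=0, sp=1, e=sp−y=1; I=1, D=e−e_prev=1; u=3/2·1+1/2·1+0·1=2; next y=3/10·0+1·2=2
n=1: y=2, sp=1, e=sp−y=-1; I=0, D=e−e_prev=-2; u=3/2·(-1)+1/2·0+0·(-2)=-1.5; next y=3/10·2+1·(-1.5)=-0.9
n=2: y=-0.9, sp=1, e=sp−y=1.9; I=1.9, D=e−e_prev=2.9; u=3/2·1.9+1/2·1.9+0·2.9=3.8; next y=3/10·(-0.9)+1·3.8=3.53
n=3: y=3.53, sp=1, e=sp−y=-2.53; I=-0.63, D=e−e_prev=-4.43; u=3/2·(-2.53)+1/2·(-0.63)+0·(-4.43)=-4.11; next y=3/10·3.53+1·(-4.11)=-3.051
n=4: y=-3.051, sp=1, e=sp−y=4.051; I=3.421, D=e−e_prev=6.581; u=3/2·4.051+1/2·3.421+0·6.581=7.787; next y=3/10·(-3.051)+1·7.787=6.8717
n=5: y=6.8717, sp=1, e=sp−y=-5.8717; I=-2.4507, D=e−e_prev=-9.9227; u=3/2·(-5.8717)+1/2·(-2.4507)+0·(-9.9227)=-10.0329; next y=3/10·6.8717+1·(-10.0329)=-7.97139
n=6: y=-7.97139, sp=1, e=sp−y=8.97139; I=6.52069, D=e−e_prev=14.84309; u=3/2·8.97139+1/2·6.52069+0·14.84309=16.71743; next y=3/10·(-7.97139)+1·16.71743=14.326013
n=7: y=14.326013, sp=1, e=sp−y=-13.326013; I=-6.805323, D=e−e_prev=-22.297403; u=3/2·(-13.326013)+1/2·(-6.805323)+0·(-22.297403)=-23.391681; next y=3/10·14.326013+1·(-23.391681)≈-19.093877
n=8: y≈-19.093877, sp=1, e=sp−y≈20.093877; I≈13.288554, D=e−e_prev≈33.419890; u=3/2·20.093877+1/2·13.288554+0·33.419890≈36.785093; next y=3/10·(-19.093877)+1·36.785093≈31.056930
n=9: y≈31.056930, sp=-3, e=sp−y≈-34.056930; I≈-20.768375, D=e−e_prev≈-54.150807; u=3/2·(-34.056930)+1/2·(-20.768375)+0·(-54.150807)≈-61.469582; next y=3/10·31.056930+1·(-61.469582)≈-52.152503
n=10: y≈-52.152503, sp=-3, e=sp−y≈49.152503; I≈28.384128, D=e−e_prev≈83.209433; u=3/2·49.152503+1/2·28.384128+0·83.209433≈87.920819; next y=3/10·(-52.152503)+1·87.920819≈72.275068

0 1 2.000 0.000
1 1 -1.500 2.000
2 1 3.800 -0.900
3 1 -4.110 3.530
4 1 7.787 -3.051
5 1 -10.033 6.872
6 1 16.717 -7.971
7 1 -23.392 14.326
8 1 36.785 -19.094
9 -3 -61.470 31.057
10 -3 87.921 -52.153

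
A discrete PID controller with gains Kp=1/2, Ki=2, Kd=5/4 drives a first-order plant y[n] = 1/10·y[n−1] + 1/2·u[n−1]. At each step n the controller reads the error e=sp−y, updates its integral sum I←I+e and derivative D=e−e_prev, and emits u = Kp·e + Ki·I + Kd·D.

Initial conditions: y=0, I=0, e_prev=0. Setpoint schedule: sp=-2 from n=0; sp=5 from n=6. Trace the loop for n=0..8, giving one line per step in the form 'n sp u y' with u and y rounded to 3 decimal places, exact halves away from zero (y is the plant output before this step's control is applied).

0 -2 -7.500 0.000
1 -2 5.063 -3.750
2 -2 -18.273 2.156
3 -2 22.337 -8.921
4 -2 -49.658 10.276
5 -2 77.578 -23.801
6 5 -120.954 36.409
7 5 232.409 -56.836
8 5 -388.064 110.521

(exact arithmetic carried between steps; '≈' marks a value shown rounded to 6 d.p. or computed from one; I and e_prev carry over from the previous line; the table rounds u and y to 3 d.p., halves away from zero)
n=0: y=0, sp=-2, e=sp−y=-2; I=-2, D=e−e_prev=-2; u=1/2·(-2)+2·(-2)+5/4·(-2)=-7.5; next y=1/10·0+1/2·(-7.5)=-3.75
n=1: y=-3.75, sp=-2, e=sp−y=1.75; I=-0.25, D=e−e_prev=3.75; u=1/2·1.75+2·(-0.25)+5/4·3.75=5.0625; next y=1/10·(-3.75)+1/2·5.0625=2.15625
n=2: y=2.15625, sp=-2, e=sp−y=-4.15625; I=-4.40625, D=e−e_prev=-5.90625; u=1/2·(-4.15625)+2·(-4.40625)+5/4·(-5.90625)≈-18.273438; next y=1/10·2.15625+1/2·(-18.273438)≈-8.921094
n=3: y≈-8.921094, sp=-2, e=sp−y≈6.921094; I≈2.514844, D=e−e_prev≈11.077344; u=1/2·6.921094+2·2.514844+5/4·11.077344≈22.336914; next y=1/10·(-8.921094)+1/2·22.336914≈10.276348
n=4: y≈10.276348, sp=-2, e=sp−y≈-12.276348; I≈-9.761504, D=e−e_prev≈-19.197441; u=1/2·(-12.276348)+2·(-9.761504)+5/4·(-19.197441)≈-49.657983; next y=1/10·10.276348+1/2·(-49.657983)≈-23.801357
n=5: y≈-23.801357, sp=-2, e=sp−y≈21.801357; I≈12.039853, D=e−e_prev≈34.077705; u=1/2·21.801357+2·12.039853+5/4·34.077705≈77.577515; next y=1/10·(-23.801357)+1/2·77.577515≈36.408622
n=6: y≈36.408622, sp=5, e=sp−y≈-31.408622; I≈-19.368769, D=e−e_prev≈-53.209979; u=1/2·(-31.408622)+2·(-19.368769)+5/4·(-53.209979)≈-120.954322; next y=1/10·36.408622+1/2·(-120.954322)≈-56.836299
n=7: y≈-56.836299, sp=5, e=sp−y≈61.836299; I≈42.467530, D=e−e_prev≈93.244921; u=1/2·61.836299+2·42.467530+5/4·93.244921≈232.409361; next y=1/10·(-56.836299)+1/2·232.409361≈110.521051
n=8: y≈110.521051, sp=5, e=sp−y≈-105.521051; I≈-63.053520, D=e−e_prev≈-167.357350; u=1/2·(-105.521051)+2·(-63.053520)+5/4·(-167.357350)≈-388.064253; next y=1/10·110.521051+1/2·(-388.064253)≈-182.980021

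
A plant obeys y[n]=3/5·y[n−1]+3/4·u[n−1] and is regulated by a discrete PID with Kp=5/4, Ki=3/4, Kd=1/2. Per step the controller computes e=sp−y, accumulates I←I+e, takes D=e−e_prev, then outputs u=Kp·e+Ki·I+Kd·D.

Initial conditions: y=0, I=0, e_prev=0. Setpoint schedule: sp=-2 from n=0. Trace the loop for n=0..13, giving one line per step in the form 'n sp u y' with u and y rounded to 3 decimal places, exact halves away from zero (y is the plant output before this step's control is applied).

(exact arithmetic carried between steps; '≈' marks a value shown rounded to 6 d.p. or computed from one; I and e_prev carry over from the previous line; the table rounds u and y to 3 d.p., halves away from zero)
n=0: y=0, sp=-2, e=sp−y=-2; I=-2, D=e−e_prev=-2; u=5/4·(-2)+3/4·(-2)+1/2·(-2)=-5; next y=3/5·0+3/4·(-5)=-3.75
n=1: y=-3.75, sp=-2, e=sp−y=1.75; I=-0.25, D=e−e_prev=3.75; u=5/4·1.75+3/4·(-0.25)+1/2·3.75=3.875; next y=3/5·(-3.75)+3/4·3.875=0.65625
n=2: y=0.65625, sp=-2, e=sp−y=-2.65625; I=-2.90625, D=e−e_prev=-4.40625; u=5/4·(-2.65625)+3/4·(-2.90625)+1/2·(-4.40625)=-7.703125; next y=3/5·0.65625+3/4·(-7.703125)≈-5.383594
n=3: y≈-5.383594, sp=-2, e=sp−y≈3.383594; I≈0.477344, D=e−e_prev≈6.039844; u=5/4·3.383594+3/4·0.477344+1/2·6.039844≈7.607422; next y=3/5·(-5.383594)+3/4·7.607422≈2.475410
n=4: y≈2.475410, sp=-2, e=sp−y≈-4.475410; I≈-3.998066, D=e−e_prev≈-7.859004; u=5/4·(-4.475410)+3/4·(-3.998066)+1/2·(-7.859004)≈-12.522314; next y=3/5·2.475410+3/4·(-12.522314)≈-7.906490
n=5: y≈-7.906490, sp=-2, e=sp−y≈5.906490; I≈1.908423, D=e−e_prev≈10.381900; u=5/4·5.906490+3/4·1.908423+1/2·10.381900≈14.005380; next y=3/5·(-7.906490)+3/4·14.005380≈5.760141
n=6: y≈5.760141, sp=-2, e=sp−y≈-7.760141; I≈-5.851718, D=e−e_prev≈-13.666631; u=5/4·(-7.760141)+3/4·(-5.851718)+1/2·(-13.666631)≈-20.922280; next y=3/5·5.760141+3/4·(-20.922280)≈-12.235625
n=7: y≈-12.235625, sp=-2, e=sp−y≈10.235625; I≈4.383908, D=e−e_prev≈17.995766; u=5/4·10.235625+3/4·4.383908+1/2·17.995766≈25.080345; next y=3/5·(-12.235625)+3/4·25.080345≈11.468884
n=8: y≈11.468884, sp=-2, e=sp−y≈-13.468884; I≈-9.084976, D=e−e_prev≈-23.704509; u=5/4·(-13.468884)+3/4·(-9.084976)+1/2·(-23.704509)≈-35.502091; next y=3/5·11.468884+3/4·(-35.502091)≈-19.745238
n=9: y≈-19.745238, sp=-2, e=sp−y≈17.745238; I≈8.660262, D=e−e_prev≈31.214122; u=5/4·17.745238+3/4·8.660262+1/2·31.214122≈44.283805; next y=3/5·(-19.745238)+3/4·44.283805≈21.365711
n=10: y≈21.365711, sp=-2, e=sp−y≈-23.365711; I≈-14.705449, D=e−e_prev≈-41.110949; u=5/4·(-23.365711)+3/4·(-14.705449)+1/2·(-41.110949)≈-60.791700; next y=3/5·21.365711+3/4·(-60.791700)≈-32.774349
n=11: y≈-32.774349, sp=-2, e=sp−y≈30.774349; I≈16.068900, D=e−e_prev≈54.140060; u=5/4·30.774349+3/4·16.068900+1/2·54.140060≈77.589640; next y=3/5·(-32.774349)+3/4·77.589640≈38.527621
n=12: y≈38.527621, sp=-2, e=sp−y≈-40.527621; I≈-24.458721, D=e−e_prev≈-71.301969; u=5/4·(-40.527621)+3/4·(-24.458721)+1/2·(-71.301969)≈-104.654552; next y=3/5·38.527621+3/4·(-104.654552)≈-55.374341
n=13: y≈-55.374341, sp=-2, e=sp−y≈53.374341; I≈28.915620, D=e−e_prev≈93.901962; u=5/4·53.374341+3/4·28.915620+1/2·93.901962≈135.355623; next y=3/5·(-55.374341)+3/4·135.355623≈68.292112

0 -2 -5.000 0.000
1 -2 3.875 -3.750
2 -2 -7.703 0.656
3 -2 7.607 -5.384
4 -2 -12.522 2.475
5 -2 14.005 -7.906
6 -2 -20.922 5.760
7 -2 25.080 -12.236
8 -2 -35.502 11.469
9 -2 44.284 -19.745
10 -2 -60.792 21.366
11 -2 77.590 -32.774
12 -2 -104.655 38.528
13 -2 135.356 -55.374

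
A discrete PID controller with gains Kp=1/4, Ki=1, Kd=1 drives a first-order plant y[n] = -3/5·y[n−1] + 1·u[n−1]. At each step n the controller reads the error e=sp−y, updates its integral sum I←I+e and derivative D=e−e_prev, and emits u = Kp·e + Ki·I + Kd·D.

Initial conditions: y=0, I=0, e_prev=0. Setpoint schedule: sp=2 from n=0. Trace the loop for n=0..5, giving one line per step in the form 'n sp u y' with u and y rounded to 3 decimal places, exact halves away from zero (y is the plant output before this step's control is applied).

0 2 4.500 0.000
1 2 -5.625 4.500
2 2 25.231 -8.325
3 2 -64.009 30.226
4 2 199.151 -82.145
5 2 -572.886 248.438

(exact arithmetic carried between steps; '≈' marks a value shown rounded to 6 d.p. or computed from one; I and e_prev carry over from the previous line; the table rounds u and y to 3 d.p., halves away from zero)
n=0: y=0, sp=2, e=sp−y=2; I=2, D=e−e_prev=2; u=1/4·2+1·2+1·2=4.5; next y=-3/5·0+1·4.5=4.5
n=1: y=4.5, sp=2, e=sp−y=-2.5; I=-0.5, D=e−e_prev=-4.5; u=1/4·(-2.5)+1·(-0.5)+1·(-4.5)=-5.625; next y=-3/5·4.5+1·(-5.625)=-8.325
n=2: y=-8.325, sp=2, e=sp−y=10.325; I=9.825, D=e−e_prev=12.825; u=1/4·10.325+1·9.825+1·12.825=25.23125; next y=-3/5·(-8.325)+1·25.23125=30.22625
n=3: y=30.22625, sp=2, e=sp−y=-28.22625; I=-18.40125, D=e−e_prev=-38.55125; u=1/4·(-28.22625)+1·(-18.40125)+1·(-38.55125)≈-64.009063; next y=-3/5·30.22625+1·(-64.009063)≈-82.144813
n=4: y≈-82.144813, sp=2, e=sp−y≈84.144813; I≈65.743563, D=e−e_prev≈112.371063; u=1/4·84.144813+1·65.743563+1·112.371063≈199.150828; next y=-3/5·(-82.144813)+1·199.150828≈248.437716
n=5: y≈248.437716, sp=2, e=sp−y≈-246.437716; I≈-180.694153, D=e−e_prev≈-330.582528; u=1/4·(-246.437716)+1·(-180.694153)+1·(-330.582528)≈-572.886110; next y=-3/5·248.437716+1·(-572.886110)≈-721.948740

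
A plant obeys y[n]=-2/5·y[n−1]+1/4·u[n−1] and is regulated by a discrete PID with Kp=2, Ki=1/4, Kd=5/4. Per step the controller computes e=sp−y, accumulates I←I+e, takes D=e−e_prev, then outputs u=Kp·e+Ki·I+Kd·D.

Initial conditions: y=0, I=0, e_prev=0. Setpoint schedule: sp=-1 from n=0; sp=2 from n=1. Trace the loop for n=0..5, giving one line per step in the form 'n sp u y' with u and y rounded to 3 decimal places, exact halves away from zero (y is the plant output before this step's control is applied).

0 -1 -3.500 0.000
1 2 11.063 -0.875
2 2 -7.030 3.116
3 2 19.097 -3.004
4 2 -18.729 5.976
5 2 37.171 -7.073

(exact arithmetic carried between steps; '≈' marks a value shown rounded to 6 d.p. or computed from one; I and e_prev carry over from the previous line; the table rounds u and y to 3 d.p., halves away from zero)
n=0: y=0, sp=-1, e=sp−y=-1; I=-1, D=e−e_prev=-1; u=2·(-1)+1/4·(-1)+5/4·(-1)=-3.5; next y=-2/5·0+1/4·(-3.5)=-0.875
n=1: y=-0.875, sp=2, e=sp−y=2.875; I=1.875, D=e−e_prev=3.875; u=2·2.875+1/4·1.875+5/4·3.875=11.0625; next y=-2/5·(-0.875)+1/4·11.0625=3.115625
n=2: y=3.115625, sp=2, e=sp−y=-1.115625; I=0.759375, D=e−e_prev=-3.990625; u=2·(-1.115625)+1/4·0.759375+5/4·(-3.990625)≈-7.029688; next y=-2/5·3.115625+1/4·(-7.029688)≈-3.003672
n=3: y≈-3.003672, sp=2, e=sp−y≈5.003672; I≈5.763047, D=e−e_prev≈6.119297; u=2·5.003672+1/4·5.763047+5/4·6.119297≈19.097227; next y=-2/5·(-3.003672)+1/4·19.097227≈5.975775
n=4: y≈5.975775, sp=2, e=sp−y≈-3.975775; I≈1.787271, D=e−e_prev≈-8.979447; u=2·(-3.975775)+1/4·1.787271+5/4·(-8.979447)≈-18.729042; next y=-2/5·5.975775+1/4·(-18.729042)≈-7.072571
n=5: y≈-7.072571, sp=2, e=sp−y≈9.072571; I≈10.859842, D=e−e_prev≈13.048346; u=2·9.072571+1/4·10.859842+5/4·13.048346≈37.170534; next y=-2/5·(-7.072571)+1/4·37.170534≈12.121662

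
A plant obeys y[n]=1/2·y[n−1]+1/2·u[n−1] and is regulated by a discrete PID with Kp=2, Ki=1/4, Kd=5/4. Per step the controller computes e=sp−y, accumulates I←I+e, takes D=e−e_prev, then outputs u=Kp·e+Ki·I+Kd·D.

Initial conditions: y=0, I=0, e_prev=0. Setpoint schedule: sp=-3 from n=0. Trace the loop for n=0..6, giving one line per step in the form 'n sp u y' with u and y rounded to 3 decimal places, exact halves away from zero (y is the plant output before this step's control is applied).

0 -3 -10.500 0.000
1 -3 10.875 -5.250
2 -3 -23.344 2.813
3 -3 31.055 -10.266
4 -3 -55.787 10.395
5 -3 82.507 -22.696
6 -3 -138.038 29.906

(exact arithmetic carried between steps; '≈' marks a value shown rounded to 6 d.p. or computed from one; I and e_prev carry over from the previous line; the table rounds u and y to 3 d.p., halves away from zero)
n=0: y=0, sp=-3, e=sp−y=-3; I=-3, D=e−e_prev=-3; u=2·(-3)+1/4·(-3)+5/4·(-3)=-10.5; next y=1/2·0+1/2·(-10.5)=-5.25
n=1: y=-5.25, sp=-3, e=sp−y=2.25; I=-0.75, D=e−e_prev=5.25; u=2·2.25+1/4·(-0.75)+5/4·5.25=10.875; next y=1/2·(-5.25)+1/2·10.875=2.8125
n=2: y=2.8125, sp=-3, e=sp−y=-5.8125; I=-6.5625, D=e−e_prev=-8.0625; u=2·(-5.8125)+1/4·(-6.5625)+5/4·(-8.0625)=-23.34375; next y=1/2·2.8125+1/2·(-23.34375)=-10.265625
n=3: y=-10.265625, sp=-3, e=sp−y=7.265625; I=0.703125, D=e−e_prev=13.078125; u=2·7.265625+1/4·0.703125+5/4·13.078125≈31.054688; next y=1/2·(-10.265625)+1/2·31.054688≈10.394531
n=4: y≈10.394531, sp=-3, e=sp−y≈-13.394531; I≈-12.691406, D=e−e_prev≈-20.660156; u=2·(-13.394531)+1/4·(-12.691406)+5/4·(-20.660156)≈-55.787109; next y=1/2·10.394531+1/2·(-55.787109)≈-22.696289
n=5: y≈-22.696289, sp=-3, e=sp−y≈19.696289; I≈7.004883, D=e−e_prev≈33.090820; u=2·19.696289+1/4·7.004883+5/4·33.090820≈82.507324; next y=1/2·(-22.696289)+1/2·82.507324≈29.905518
n=6: y≈29.905518, sp=-3, e=sp−y≈-32.905518; I≈-25.900635, D=e−e_prev≈-52.601807; u=2·(-32.905518)+1/4·(-25.900635)+5/4·(-52.601807)≈-138.038452; next y=1/2·29.905518+1/2·(-138.038452)≈-54.066467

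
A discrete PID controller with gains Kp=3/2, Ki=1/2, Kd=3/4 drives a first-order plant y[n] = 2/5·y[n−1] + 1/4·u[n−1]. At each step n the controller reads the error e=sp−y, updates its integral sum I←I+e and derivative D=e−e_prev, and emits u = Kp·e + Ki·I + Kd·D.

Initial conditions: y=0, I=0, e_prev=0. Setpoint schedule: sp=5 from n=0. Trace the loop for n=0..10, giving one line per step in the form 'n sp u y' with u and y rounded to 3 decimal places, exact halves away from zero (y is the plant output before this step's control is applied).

(exact arithmetic carried between steps; '≈' marks a value shown rounded to 6 d.p. or computed from one; I and e_prev carry over from the previous line; the table rounds u and y to 3 d.p., halves away from zero)
n=0: y=0, sp=5, e=sp−y=5; I=5, D=e−e_prev=5; u=3/2·5+1/2·5+3/4·5=13.75; next y=2/5·0+1/4·13.75=3.4375
n=1: y=3.4375, sp=5, e=sp−y=1.5625; I=6.5625, D=e−e_prev=-3.4375; u=3/2·1.5625+1/2·6.5625+3/4·(-3.4375)=3.046875; next y=2/5·3.4375+1/4·3.046875≈2.136719
n=2: y≈2.136719, sp=5, e=sp−y≈2.863281; I≈9.425781, D=e−e_prev≈1.300781; u=3/2·2.863281+1/2·9.425781+3/4·1.300781≈9.983398; next y=2/5·2.136719+1/4·9.983398≈3.350537
n=3: y≈3.350537, sp=5, e=sp−y≈1.649463; I≈11.075244, D=e−e_prev≈-1.213818; u=3/2·1.649463+1/2·11.075244+3/4·(-1.213818)≈7.101453; next y=2/5·3.350537+1/4·7.101453≈3.115578
n=4: y≈3.115578, sp=5, e=sp−y≈1.884422; I≈12.959666, D=e−e_prev≈0.234959; u=3/2·1.884422+1/2·12.959666+3/4·0.234959≈9.482685; next y=2/5·3.115578+1/4·9.482685≈3.616903
n=5: y≈3.616903, sp=5, e=sp−y≈1.383097; I≈14.342764, D=e−e_prev≈-0.501325; u=3/2·1.383097+1/2·14.342764+3/4·(-0.501325)≈8.870035; next y=2/5·3.616903+1/4·8.870035≈3.664270
n=6: y≈3.664270, sp=5, e=sp−y≈1.335730; I≈15.678494, D=e−e_prev≈-0.047367; u=3/2·1.335730+1/2·15.678494+3/4·(-0.047367)≈9.807317; next y=2/5·3.664270+1/4·9.807317≈3.917537
n=7: y≈3.917537, sp=5, e=sp−y≈1.082463; I≈16.760957, D=e−e_prev≈-0.253267; u=3/2·1.082463+1/2·16.760957+3/4·(-0.253267)≈9.814222; next y=2/5·3.917537+1/4·9.814222≈4.020570
n=8: y≈4.020570, sp=5, e=sp−y≈0.979430; I≈17.740386, D=e−e_prev≈-0.103033; u=3/2·0.979430+1/2·17.740386+3/4·(-0.103033)≈10.262063; next y=2/5·4.020570+1/4·10.262063≈4.173744
n=9: y≈4.173744, sp=5, e=sp−y≈0.826256; I≈18.566643, D=e−e_prev≈-0.153173; u=3/2·0.826256+1/2·18.566643+3/4·(-0.153173)≈10.407825; next y=2/5·4.173744+1/4·10.407825≈4.271454
n=10: y≈4.271454, sp=5, e=sp−y≈0.728546; I≈19.295189, D=e−e_prev≈-0.097710; u=3/2·0.728546+1/2·19.295189+3/4·(-0.097710)≈10.667131; next y=2/5·4.271454+1/4·10.667131≈4.375364

0 5 13.750 0.000
1 5 3.047 3.438
2 5 9.983 2.137
3 5 7.101 3.351
4 5 9.483 3.116
5 5 8.870 3.617
6 5 9.807 3.664
7 5 9.814 3.918
8 5 10.262 4.021
9 5 10.408 4.174
10 5 10.667 4.271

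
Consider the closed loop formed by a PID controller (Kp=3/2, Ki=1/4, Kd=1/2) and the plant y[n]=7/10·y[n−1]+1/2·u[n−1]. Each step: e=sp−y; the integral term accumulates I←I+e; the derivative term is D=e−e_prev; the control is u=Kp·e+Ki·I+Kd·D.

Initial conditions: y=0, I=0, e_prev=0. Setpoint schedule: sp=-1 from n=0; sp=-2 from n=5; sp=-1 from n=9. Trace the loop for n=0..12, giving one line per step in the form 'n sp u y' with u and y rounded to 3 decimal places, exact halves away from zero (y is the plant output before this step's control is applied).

0 -1 -2.250 0.000
1 -1 0.531 -1.125
2 -1 -1.357 -0.522
3 -1 -0.001 -1.044
4 -1 -0.955 -0.731
5 -2 -2.535 -0.989
6 -2 -0.232 -1.960
7 -2 -1.789 -1.488
8 -2 -0.673 -1.936
9 -1 0.787 -1.692
10 -1 -1.445 -0.791
11 -1 0.045 -1.276
12 -1 -1.041 -0.871

(exact arithmetic carried between steps; '≈' marks a value shown rounded to 6 d.p. or computed from one; I and e_prev carry over from the previous line; the table rounds u and y to 3 d.p., halves away from zero)
n=0: y=0, sp=-1, e=sp−y=-1; I=-1, D=e−e_prev=-1; u=3/2·(-1)+1/4·(-1)+1/2·(-1)=-2.25; next y=7/10·0+1/2·(-2.25)=-1.125
n=1: y=-1.125, sp=-1, e=sp−y=0.125; I=-0.875, D=e−e_prev=1.125; u=3/2·0.125+1/4·(-0.875)+1/2·1.125=0.53125; next y=7/10·(-1.125)+1/2·0.53125=-0.521875
n=2: y=-0.521875, sp=-1, e=sp−y=-0.478125; I=-1.353125, D=e−e_prev=-0.603125; u=3/2·(-0.478125)+1/4·(-1.353125)+1/2·(-0.603125)≈-1.357031; next y=7/10·(-0.521875)+1/2·(-1.357031)≈-1.043828
n=3: y≈-1.043828, sp=-1, e=sp−y≈0.043828; I≈-1.309297, D=e−e_prev≈0.521953; u=3/2·0.043828+1/4·(-1.309297)+1/2·0.521953≈-0.000605; next y=7/10·(-1.043828)+1/2·(-0.000605)≈-0.730982
n=4: y≈-0.730982, sp=-1, e=sp−y≈-0.269018; I≈-1.578314, D=e−e_prev≈-0.312846; u=3/2·(-0.269018)+1/4·(-1.578314)+1/2·(-0.312846)≈-0.954528; next y=7/10·(-0.730982)+1/2·(-0.954528)≈-0.988952
n=5: y≈-0.988952, sp=-2, e=sp−y≈-1.011048; I≈-2.589363, D=e−e_prev≈-0.742031; u=3/2·(-1.011048)+1/4·(-2.589363)+1/2·(-0.742031)≈-2.534929; next y=7/10·(-0.988952)+1/2·(-2.534929)≈-1.959730
n=6: y≈-1.959730, sp=-2, e=sp−y≈-0.040270; I≈-2.629632, D=e−e_prev≈0.970779; u=3/2·(-0.040270)+1/4·(-2.629632)+1/2·0.970779≈-0.232423; next y=7/10·(-1.959730)+1/2·(-0.232423)≈-1.488023
n=7: y≈-1.488023, sp=-2, e=sp−y≈-0.511977; I≈-3.141610, D=e−e_prev≈-0.471708; u=3/2·(-0.511977)+1/4·(-3.141610)+1/2·(-0.471708)≈-1.789222; next y=7/10·(-1.488023)+1/2·(-1.789222)≈-1.936227
n=8: y≈-1.936227, sp=-2, e=sp−y≈-0.063773; I≈-3.205383, D=e−e_prev≈0.448204; u=3/2·(-0.063773)+1/4·(-3.205383)+1/2·0.448204≈-0.672903; next y=7/10·(-1.936227)+1/2·(-0.672903)≈-1.691810
n=9: y≈-1.691810, sp=-1, e=sp−y≈0.691810; I≈-2.513572, D=e−e_prev≈0.755583; u=3/2·0.691810+1/4·(-2.513572)+1/2·0.755583≈0.787114; next y=7/10·(-1.691810)+1/2·0.787114≈-0.790710
n=10: y≈-0.790710, sp=-1, e=sp−y≈-0.209290; I≈-2.722862, D=e−e_prev≈-0.901100; u=3/2·(-0.209290)+1/4·(-2.722862)+1/2·(-0.901100)≈-1.445200; next y=7/10·(-0.790710)+1/2·(-1.445200)≈-1.276097
n=11: y≈-1.276097, sp=-1, e=sp−y≈0.276097; I≈-2.446765, D=e−e_prev≈0.485387; u=3/2·0.276097+1/4·(-2.446765)+1/2·0.485387≈0.045148; next y=7/10·(-1.276097)+1/2·0.045148≈-0.870694
n=12: y≈-0.870694, sp=-1, e=sp−y≈-0.129306; I≈-2.576071, D=e−e_prev≈-0.405403; u=3/2·(-0.129306)+1/4·(-2.576071)+1/2·(-0.405403)≈-1.040679; next y=7/10·(-0.870694)+1/2·(-1.040679)≈-1.129825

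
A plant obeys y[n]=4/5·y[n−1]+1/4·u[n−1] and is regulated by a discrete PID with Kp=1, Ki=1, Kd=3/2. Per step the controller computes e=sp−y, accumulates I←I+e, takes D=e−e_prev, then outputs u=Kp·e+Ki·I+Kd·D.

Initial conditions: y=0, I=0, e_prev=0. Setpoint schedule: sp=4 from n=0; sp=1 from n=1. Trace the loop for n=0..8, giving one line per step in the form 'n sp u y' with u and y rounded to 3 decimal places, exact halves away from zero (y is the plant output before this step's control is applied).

(exact arithmetic carried between steps; '≈' marks a value shown rounded to 6 d.p. or computed from one; I and e_prev carry over from the previous line; the table rounds u and y to 3 d.p., halves away from zero)
n=0: y=0, sp=4, e=sp−y=4; I=4, D=e−e_prev=4; u=1·4+1·4+3/2·4=14; next y=4/5·0+1/4·14=3.5
n=1: y=3.5, sp=1, e=sp−y=-2.5; I=1.5, D=e−e_prev=-6.5; u=1·(-2.5)+1·1.5+3/2·(-6.5)=-10.75; next y=4/5·3.5+1/4·(-10.75)=0.1125
n=2: y=0.1125, sp=1, e=sp−y=0.8875; I=2.3875, D=e−e_prev=3.3875; u=1·0.8875+1·2.3875+3/2·3.3875=8.35625; next y=4/5·0.1125+1/4·8.35625≈2.179063
n=3: y≈2.179063, sp=1, e=sp−y≈-1.179063; I≈1.208438, D=e−e_prev≈-2.066563; u=1·(-1.179063)+1·1.208438+3/2·(-2.066563)≈-3.070469; next y=4/5·2.179063+1/4·(-3.070469)≈0.975633
n=4: y≈0.975633, sp=1, e=sp−y≈0.024367; I≈1.232805, D=e−e_prev≈1.203430; u=1·0.024367+1·1.232805+3/2·1.203430≈3.062316; next y=4/5·0.975633+1/4·3.062316≈1.546085
n=5: y≈1.546085, sp=1, e=sp−y≈-0.546085; I≈0.686719, D=e−e_prev≈-0.570453; u=1·(-0.546085)+1·0.686719+3/2·(-0.570453)≈-0.715045; next y=4/5·1.546085+1/4·(-0.715045)≈1.058107
n=6: y≈1.058107, sp=1, e=sp−y≈-0.058107; I≈0.628612, D=e−e_prev≈0.487978; u=1·(-0.058107)+1·0.628612+3/2·0.487978≈1.302473; next y=4/5·1.058107+1/4·1.302473≈1.172104
n=7: y≈1.172104, sp=1, e=sp−y≈-0.172104; I≈0.456508, D=e−e_prev≈-0.113997; u=1·(-0.172104)+1·0.456508+3/2·(-0.113997)≈0.113410; next y=4/5·1.172104+1/4·0.113410≈0.966035
n=8: y≈0.966035, sp=1, e=sp−y≈0.033965; I≈0.490473, D=e−e_prev≈0.206068; u=1·0.033965+1·0.490473+3/2·0.206068≈0.833540; next y=4/5·0.966035+1/4·0.833540≈0.981213

0 4 14.000 0.000
1 1 -10.750 3.500
2 1 8.356 0.113
3 1 -3.070 2.179
4 1 3.062 0.976
5 1 -0.715 1.546
6 1 1.302 1.058
7 1 0.113 1.172
8 1 0.834 0.966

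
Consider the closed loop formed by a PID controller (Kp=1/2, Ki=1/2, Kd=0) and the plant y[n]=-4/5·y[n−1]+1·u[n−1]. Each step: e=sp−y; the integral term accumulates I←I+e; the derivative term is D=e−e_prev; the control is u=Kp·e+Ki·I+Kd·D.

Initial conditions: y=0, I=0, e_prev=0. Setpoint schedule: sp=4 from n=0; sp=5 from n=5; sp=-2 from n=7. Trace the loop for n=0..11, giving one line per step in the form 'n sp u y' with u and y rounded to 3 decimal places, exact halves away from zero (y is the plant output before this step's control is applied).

0 4 4.000 0.000
1 4 2.000 4.000
2 4 7.200 -1.200
3 4 0.440 8.160
4 4 12.608 -6.088
5 5 -4.914 17.478
6 5 25.222 -18.897
7 -2 -29.066 40.340
8 -2 51.442 -61.338
9 -2 -80.739 100.512
10 -2 129.665 -161.149
11 -2 -210.493 258.584

(exact arithmetic carried between steps; '≈' marks a value shown rounded to 6 d.p. or computed from one; I and e_prev carry over from the previous line; the table rounds u and y to 3 d.p., halves away from zero)
n=0: y=0, sp=4, e=sp−y=4; I=4, D=e−e_prev=4; u=1/2·4+1/2·4+0·4=4; next y=-4/5·0+1·4=4
n=1: y=4, sp=4, e=sp−y=0; I=4, D=e−e_prev=-4; u=1/2·0+1/2·4+0·(-4)=2; next y=-4/5·4+1·2=-1.2
n=2: y=-1.2, sp=4, e=sp−y=5.2; I=9.2, D=e−e_prev=5.2; u=1/2·5.2+1/2·9.2+0·5.2=7.2; next y=-4/5·(-1.2)+1·7.2=8.16
n=3: y=8.16, sp=4, e=sp−y=-4.16; I=5.04, D=e−e_prev=-9.36; u=1/2·(-4.16)+1/2·5.04+0·(-9.36)=0.44; next y=-4/5·8.16+1·0.44=-6.088
n=4: y=-6.088, sp=4, e=sp−y=10.088; I=15.128, D=e−e_prev=14.248; u=1/2·10.088+1/2·15.128+0·14.248=12.608; next y=-4/5·(-6.088)+1·12.608=17.4784
n=5: y=17.4784, sp=5, e=sp−y=-12.4784; I=2.6496, D=e−e_prev=-22.5664; u=1/2·(-12.4784)+1/2·2.6496+0·(-22.5664)=-4.9144; next y=-4/5·17.4784+1·(-4.9144)=-18.89712
n=6: y=-18.89712, sp=5, e=sp−y=23.89712; I=26.54672, D=e−e_prev=36.37552; u=1/2·23.89712+1/2·26.54672+0·36.37552=25.22192; next y=-4/5·(-18.89712)+1·25.22192=40.339616
n=7: y=40.339616, sp=-2, e=sp−y=-42.339616; I=-15.792896, D=e−e_prev=-66.236736; u=1/2·(-42.339616)+1/2·(-15.792896)+0·(-66.236736)=-29.066256; next y=-4/5·40.339616+1·(-29.066256)≈-61.337949
n=8: y≈-61.337949, sp=-2, e=sp−y≈59.337949; I≈43.545053, D=e−e_prev≈101.677565; u=1/2·59.337949+1/2·43.545053+0·101.677565≈51.441501; next y=-4/5·(-61.337949)+1·51.441501≈100.511860
n=9: y≈100.511860, sp=-2, e=sp−y≈-102.511860; I≈-58.966807, D=e−e_prev≈-161.849809; u=1/2·(-102.511860)+1/2·(-58.966807)+0·(-161.849809)≈-80.739333; next y=-4/5·100.511860+1·(-80.739333)≈-161.148821
n=10: y≈-161.148821, sp=-2, e=sp−y≈159.148821; I≈100.182014, D=e−e_prev≈261.660681; u=1/2·159.148821+1/2·100.182014+0·261.660681≈129.665418; next y=-4/5·(-161.148821)+1·129.665418≈258.584475
n=11: y≈258.584475, sp=-2, e=sp−y≈-260.584475; I≈-160.402461, D=e−e_prev≈-419.733296; u=1/2·(-260.584475)+1/2·(-160.402461)+0·(-419.733296)≈-210.493468; next y=-4/5·258.584475+1·(-210.493468)≈-417.361048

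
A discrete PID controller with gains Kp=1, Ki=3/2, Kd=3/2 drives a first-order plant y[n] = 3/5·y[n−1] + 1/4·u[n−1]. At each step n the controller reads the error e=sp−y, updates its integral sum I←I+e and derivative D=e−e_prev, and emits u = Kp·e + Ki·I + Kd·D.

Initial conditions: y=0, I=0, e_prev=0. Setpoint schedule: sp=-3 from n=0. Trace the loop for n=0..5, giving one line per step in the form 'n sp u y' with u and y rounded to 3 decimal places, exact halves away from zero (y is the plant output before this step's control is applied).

(exact arithmetic carried between steps; '≈' marks a value shown rounded to 6 d.p. or computed from one; I and e_prev carry over from the previous line; the table rounds u and y to 3 d.p., halves away from zero)
n=0: y=0, sp=-3, e=sp−y=-3; I=-3, D=e−e_prev=-3; u=1·(-3)+3/2·(-3)+3/2·(-3)=-12; next y=3/5·0+1/4·(-12)=-3
n=1: y=-3, sp=-3, e=sp−y=0; I=-3, D=e−e_prev=3; u=1·0+3/2·(-3)+3/2·3=0; next y=3/5·(-3)+1/4·0=-1.8
n=2: y=-1.8, sp=-3, e=sp−y=-1.2; I=-4.2, D=e−e_prev=-1.2; u=1·(-1.2)+3/2·(-4.2)+3/2·(-1.2)=-9.3; next y=3/5·(-1.8)+1/4·(-9.3)=-3.405
n=3: y=-3.405, sp=-3, e=sp−y=0.405; I=-3.795, D=e−e_prev=1.605; u=1·0.405+3/2·(-3.795)+3/2·1.605=-2.88; next y=3/5·(-3.405)+1/4·(-2.88)=-2.763
n=4: y=-2.763, sp=-3, e=sp−y=-0.237; I=-4.032, D=e−e_prev=-0.642; u=1·(-0.237)+3/2·(-4.032)+3/2·(-0.642)=-7.248; next y=3/5·(-2.763)+1/4·(-7.248)=-3.4698
n=5: y=-3.4698, sp=-3, e=sp−y=0.4698; I=-3.5622, D=e−e_prev=0.7068; u=1·0.4698+3/2·(-3.5622)+3/2·0.7068=-3.8133; next y=3/5·(-3.4698)+1/4·(-3.8133)=-3.035205

0 -3 -12.000 0.000
1 -3 0.000 -3.000
2 -3 -9.300 -1.800
3 -3 -2.880 -3.405
4 -3 -7.248 -2.763
5 -3 -3.813 -3.470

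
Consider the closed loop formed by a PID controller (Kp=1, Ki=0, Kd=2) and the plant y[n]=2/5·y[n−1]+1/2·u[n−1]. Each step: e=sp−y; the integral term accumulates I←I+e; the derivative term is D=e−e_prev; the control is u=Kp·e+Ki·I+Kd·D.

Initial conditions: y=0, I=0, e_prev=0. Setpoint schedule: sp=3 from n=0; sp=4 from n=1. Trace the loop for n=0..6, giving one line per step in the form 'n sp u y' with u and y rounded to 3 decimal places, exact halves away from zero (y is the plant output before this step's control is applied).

0 3 9.000 0.000
1 4 -7.500 4.500
2 4 18.850 -1.950
3 4 -25.835 8.645
4 4 49.669 -9.460
5 4 -78.070 21.050
6 4 137.946 -30.615

(exact arithmetic carried between steps; '≈' marks a value shown rounded to 6 d.p. or computed from one; I and e_prev carry over from the previous line; the table rounds u and y to 3 d.p., halves away from zero)
n=0: y=0, sp=3, e=sp−y=3; I=3, D=e−e_prev=3; u=1·3+0·3+2·3=9; next y=2/5·0+1/2·9=4.5
n=1: y=4.5, sp=4, e=sp−y=-0.5; I=2.5, D=e−e_prev=-3.5; u=1·(-0.5)+0·2.5+2·(-3.5)=-7.5; next y=2/5·4.5+1/2·(-7.5)=-1.95
n=2: y=-1.95, sp=4, e=sp−y=5.95; I=8.45, D=e−e_prev=6.45; u=1·5.95+0·8.45+2·6.45=18.85; next y=2/5·(-1.95)+1/2·18.85=8.645
n=3: y=8.645, sp=4, e=sp−y=-4.645; I=3.805, D=e−e_prev=-10.595; u=1·(-4.645)+0·3.805+2·(-10.595)=-25.835; next y=2/5·8.645+1/2·(-25.835)=-9.4595
n=4: y=-9.4595, sp=4, e=sp−y=13.4595; I=17.2645, D=e−e_prev=18.1045; u=1·13.4595+0·17.2645+2·18.1045=49.6685; next y=2/5·(-9.4595)+1/2·49.6685=21.05045
n=5: y=21.05045, sp=4, e=sp−y=-17.05045; I=0.21405, D=e−e_prev=-30.50995; u=1·(-17.05045)+0·0.21405+2·(-30.50995)=-78.07035; next y=2/5·21.05045+1/2·(-78.07035)=-30.614995
n=6: y=-30.614995, sp=4, e=sp−y=34.614995; I=34.829045, D=e−e_prev=51.665445; u=1·34.614995+0·34.829045+2·51.665445=137.945885; next y=2/5·(-30.614995)+1/2·137.945885≈56.726945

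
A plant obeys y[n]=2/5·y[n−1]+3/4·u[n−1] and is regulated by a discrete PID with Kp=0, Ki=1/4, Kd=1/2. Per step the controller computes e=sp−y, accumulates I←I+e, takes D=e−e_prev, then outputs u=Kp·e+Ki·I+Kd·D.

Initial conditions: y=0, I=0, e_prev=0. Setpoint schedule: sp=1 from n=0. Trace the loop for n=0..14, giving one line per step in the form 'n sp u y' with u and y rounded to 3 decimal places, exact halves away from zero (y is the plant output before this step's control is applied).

0 1 0.750 0.000
1 1 0.078 0.563
2 1 0.678 0.284
3 1 0.464 0.622
4 1 0.746 0.597
5 1 0.683 0.799
6 1 0.810 0.832
7 1 0.787 0.940
8 1 0.836 0.966
9 1 0.822 1.014
10 1 0.836 1.022
11 1 0.825 1.036
12 1 0.825 1.033
13 1 0.816 1.032
14 1 0.813 1.025

(exact arithmetic carried between steps; '≈' marks a value shown rounded to 6 d.p. or computed from one; I and e_prev carry over from the previous line; the table rounds u and y to 3 d.p., halves away from zero)
n=0: y=0, sp=1, e=sp−y=1; I=1, D=e−e_prev=1; u=0·1+1/4·1+1/2·1=0.75; next y=2/5·0+3/4·0.75=0.5625
n=1: y=0.5625, sp=1, e=sp−y=0.4375; I=1.4375, D=e−e_prev=-0.5625; u=0·0.4375+1/4·1.4375+1/2·(-0.5625)=0.078125; next y=2/5·0.5625+3/4·0.078125≈0.283594
n=2: y≈0.283594, sp=1, e=sp−y≈0.716406; I≈2.153906, D=e−e_prev≈0.278906; u=0·0.716406+1/4·2.153906+1/2·0.278906≈0.677930; next y=2/5·0.283594+3/4·0.677930≈0.621885
n=3: y≈0.621885, sp=1, e=sp−y≈0.378115; I≈2.532021, D=e−e_prev≈-0.338291; u=0·0.378115+1/4·2.532021+1/2·(-0.338291)≈0.463860; next y=2/5·0.621885+3/4·0.463860≈0.596649
n=4: y≈0.596649, sp=1, e=sp−y≈0.403351; I≈2.935373, D=e−e_prev≈0.025236; u=0·0.403351+1/4·2.935373+1/2·0.025236≈0.746461; next y=2/5·0.596649+3/4·0.746461≈0.798505
n=5: y≈0.798505, sp=1, e=sp−y≈0.201495; I≈3.136867, D=e−e_prev≈-0.201857; u=0·0.201495+1/4·3.136867+1/2·(-0.201857)≈0.683289; next y=2/5·0.798505+3/4·0.683289≈0.831869
n=6: y≈0.831869, sp=1, e=sp−y≈0.168131; I≈3.304999, D=e−e_prev≈-0.033363; u=0·0.168131+1/4·3.304999+1/2·(-0.033363)≈0.809568; next y=2/5·0.831869+3/4·0.809568≈0.939923
n=7: y≈0.939923, sp=1, e=sp−y≈0.060077; I≈3.365075, D=e−e_prev≈-0.108055; u=0·0.060077+1/4·3.365075+1/2·(-0.108055)≈0.787241; next y=2/5·0.939923+3/4·0.787241≈0.966400
n=8: y≈0.966400, sp=1, e=sp−y≈0.033600; I≈3.398675, D=e−e_prev≈-0.026477; u=0·0.033600+1/4·3.398675+1/2·(-0.026477)≈0.836430; next y=2/5·0.966400+3/4·0.836430≈1.013883
n=9: y≈1.013883, sp=1, e=sp−y≈-0.013883; I≈3.384792, D=e−e_prev≈-0.047482; u=0·(-0.013883)+1/4·3.384792+1/2·(-0.047482)≈0.822457; next y=2/5·1.013883+3/4·0.822457≈1.022396
n=10: y≈1.022396, sp=1, e=sp−y≈-0.022396; I≈3.362396, D=e−e_prev≈-0.008513; u=0·(-0.022396)+1/4·3.362396+1/2·(-0.008513)≈0.836343; next y=2/5·1.022396+3/4·0.836343≈1.036215
n=11: y≈1.036215, sp=1, e=sp−y≈-0.036215; I≈3.326181, D=e−e_prev≈-0.013820; u=0·(-0.036215)+1/4·3.326181+1/2·(-0.013820)≈0.824635; next y=2/5·1.036215+3/4·0.824635≈1.032963
n=12: y≈1.032963, sp=1, e=sp−y≈-0.032963; I≈3.293218, D=e−e_prev≈0.003253; u=0·(-0.032963)+1/4·3.293218+1/2·0.003253≈0.824931; next y=2/5·1.032963+3/4·0.824931≈1.031883
n=13: y≈1.031883, sp=1, e=sp−y≈-0.031883; I≈3.261335, D=e−e_prev≈0.001079; u=0·(-0.031883)+1/4·3.261335+1/2·0.001079≈0.815874; next y=2/5·1.031883+3/4·0.815874≈1.024658
n=14: y≈1.024658, sp=1, e=sp−y≈-0.024658; I≈3.236677, D=e−e_prev≈0.007225; u=0·(-0.024658)+1/4·3.236677+1/2·0.007225≈0.812782; next y=2/5·1.024658+3/4·0.812782≈1.019450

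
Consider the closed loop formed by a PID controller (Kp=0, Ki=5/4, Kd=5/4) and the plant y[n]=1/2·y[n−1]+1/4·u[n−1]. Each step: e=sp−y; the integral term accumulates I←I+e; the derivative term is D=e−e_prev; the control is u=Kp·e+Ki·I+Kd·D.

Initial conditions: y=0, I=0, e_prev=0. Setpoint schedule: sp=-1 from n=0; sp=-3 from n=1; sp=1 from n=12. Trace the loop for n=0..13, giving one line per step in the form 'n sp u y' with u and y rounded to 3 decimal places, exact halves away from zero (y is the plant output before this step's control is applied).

0 -1 -2.500 0.000
1 -3 -5.938 -0.625
2 -3 -4.258 -1.797
3 -3 -6.812 -1.963
4 -3 -6.512 -2.684
5 -3 -7.094 -2.970
6 -3 -6.767 -3.258
7 -3 -6.648 -3.321
8 -3 -6.321 -3.323
9 -3 -6.122 -3.242
10 -3 -5.945 -3.151
11 -3 -5.866 -3.062
12 1 4.162 -2.998
13 1 -2.109 -0.458

(exact arithmetic carried between steps; '≈' marks a value shown rounded to 6 d.p. or computed from one; I and e_prev carry over from the previous line; the table rounds u and y to 3 d.p., halves away from zero)
n=0: y=0, sp=-1, e=sp−y=-1; I=-1, D=e−e_prev=-1; u=0·(-1)+5/4·(-1)+5/4·(-1)=-2.5; next y=1/2·0+1/4·(-2.5)=-0.625
n=1: y=-0.625, sp=-3, e=sp−y=-2.375; I=-3.375, D=e−e_prev=-1.375; u=0·(-2.375)+5/4·(-3.375)+5/4·(-1.375)=-5.9375; next y=1/2·(-0.625)+1/4·(-5.9375)=-1.796875
n=2: y=-1.796875, sp=-3, e=sp−y=-1.203125; I=-4.578125, D=e−e_prev=1.171875; u=0·(-1.203125)+5/4·(-4.578125)+5/4·1.171875≈-4.257813; next y=1/2·(-1.796875)+1/4·(-4.257813)≈-1.962891
n=3: y≈-1.962891, sp=-3, e=sp−y≈-1.037109; I≈-5.615234, D=e−e_prev≈0.166016; u=0·(-1.037109)+5/4·(-5.615234)+5/4·0.166016≈-6.811523; next y=1/2·(-1.962891)+1/4·(-6.811523)≈-2.684326
n=4: y≈-2.684326, sp=-3, e=sp−y≈-0.315674; I≈-5.930908, D=e−e_prev≈0.721436; u=0·(-0.315674)+5/4·(-5.930908)+5/4·0.721436≈-6.511841; next y=1/2·(-2.684326)+1/4·(-6.511841)≈-2.970123
n=5: y≈-2.970123, sp=-3, e=sp−y≈-0.029877; I≈-5.960785, D=e−e_prev≈0.285797; u=0·(-0.029877)+5/4·(-5.960785)+5/4·0.285797≈-7.093735; next y=1/2·(-2.970123)+1/4·(-7.093735)≈-3.258495
n=6: y≈-3.258495, sp=-3, e=sp−y≈0.258495; I≈-5.702290, D=e−e_prev≈0.288372; u=0·0.258495+5/4·(-5.702290)+5/4·0.288372≈-6.767397; next y=1/2·(-3.258495)+1/4·(-6.767397)≈-3.321097
n=7: y≈-3.321097, sp=-3, e=sp−y≈0.321097; I≈-5.381193, D=e−e_prev≈0.062602; u=0·0.321097+5/4·(-5.381193)+5/4·0.062602≈-6.648239; next y=1/2·(-3.321097)+1/4·(-6.648239)≈-3.322608
n=8: y≈-3.322608, sp=-3, e=sp−y≈0.322608; I≈-5.058585, D=e−e_prev≈0.001511; u=0·0.322608+5/4·(-5.058585)+5/4·0.001511≈-6.321342; next y=1/2·(-3.322608)+1/4·(-6.321342)≈-3.241639
n=9: y≈-3.241639, sp=-3, e=sp−y≈0.241639; I≈-4.816945, D=e−e_prev≈-0.080969; u=0·0.241639+5/4·(-4.816945)+5/4·(-0.080969)≈-6.122392; next y=1/2·(-3.241639)+1/4·(-6.122392)≈-3.151418
n=10: y≈-3.151418, sp=-3, e=sp−y≈0.151418; I≈-4.665527, D=e−e_prev≈-0.090222; u=0·0.151418+5/4·(-4.665527)+5/4·(-0.090222)≈-5.944686; next y=1/2·(-3.151418)+1/4·(-5.944686)≈-3.061880
n=11: y≈-3.061880, sp=-3, e=sp−y≈0.061880; I≈-4.603647, D=e−e_prev≈-0.089537; u=0·0.061880+5/4·(-4.603647)+5/4·(-0.089537)≈-5.866480; next y=1/2·(-3.061880)+1/4·(-5.866480)≈-2.997560
n=12: y≈-2.997560, sp=1, e=sp−y≈3.997560; I≈-0.606087, D=e−e_prev≈3.935680; u=0·3.997560+5/4·(-0.606087)+5/4·3.935680≈4.161992; next y=1/2·(-2.997560)+1/4·4.161992≈-0.458282
n=13: y≈-0.458282, sp=1, e=sp−y≈1.458282; I≈0.852196, D=e−e_prev≈-2.539278; u=0·1.458282+5/4·0.852196+5/4·(-2.539278)≈-2.108853; next y=1/2·(-0.458282)+1/4·(-2.108853)≈-0.756354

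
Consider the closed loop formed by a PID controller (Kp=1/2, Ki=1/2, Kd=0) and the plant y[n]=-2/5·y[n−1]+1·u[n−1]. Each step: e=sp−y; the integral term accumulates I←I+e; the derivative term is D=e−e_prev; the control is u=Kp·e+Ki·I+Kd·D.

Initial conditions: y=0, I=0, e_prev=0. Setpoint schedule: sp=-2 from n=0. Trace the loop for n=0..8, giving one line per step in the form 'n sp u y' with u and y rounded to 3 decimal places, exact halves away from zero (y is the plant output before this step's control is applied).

(exact arithmetic carried between steps; '≈' marks a value shown rounded to 6 d.p. or computed from one; I and e_prev carry over from the previous line; the table rounds u and y to 3 d.p., halves away from zero)
n=0: y=0, sp=-2, e=sp−y=-2; I=-2, D=e−e_prev=-2; u=1/2·(-2)+1/2·(-2)+0·(-2)=-2; next y=-2/5·0+1·(-2)=-2
n=1: y=-2, sp=-2, e=sp−y=0; I=-2, D=e−e_prev=2; u=1/2·0+1/2·(-2)+0·2=-1; next y=-2/5·(-2)+1·(-1)=-0.2
n=2: y=-0.2, sp=-2, e=sp−y=-1.8; I=-3.8, D=e−e_prev=-1.8; u=1/2·(-1.8)+1/2·(-3.8)+0·(-1.8)=-2.8; next y=-2/5·(-0.2)+1·(-2.8)=-2.72
n=3: y=-2.72, sp=-2, e=sp−y=0.72; I=-3.08, D=e−e_prev=2.52; u=1/2·0.72+1/2·(-3.08)+0·2.52=-1.18; next y=-2/5·(-2.72)+1·(-1.18)=-0.092
n=4: y=-0.092, sp=-2, e=sp−y=-1.908; I=-4.988, D=e−e_prev=-2.628; u=1/2·(-1.908)+1/2·(-4.988)+0·(-2.628)=-3.448; next y=-2/5·(-0.092)+1·(-3.448)=-3.4112
n=5: y=-3.4112, sp=-2, e=sp−y=1.4112; I=-3.5768, D=e−e_prev=3.3192; u=1/2·1.4112+1/2·(-3.5768)+0·3.3192=-1.0828; next y=-2/5·(-3.4112)+1·(-1.0828)=0.28168
n=6: y=0.28168, sp=-2, e=sp−y=-2.28168; I=-5.85848, D=e−e_prev=-3.69288; u=1/2·(-2.28168)+1/2·(-5.85848)+0·(-3.69288)=-4.07008; next y=-2/5·0.28168+1·(-4.07008)=-4.182752
n=7: y=-4.182752, sp=-2, e=sp−y=2.182752; I=-3.675728, D=e−e_prev=4.464432; u=1/2·2.182752+1/2·(-3.675728)+0·4.464432=-0.746488; next y=-2/5·(-4.182752)+1·(-0.746488)≈0.926613
n=8: y≈0.926613, sp=-2, e=sp−y≈-2.926613; I≈-6.602341, D=e−e_prev≈-5.109365; u=1/2·(-2.926613)+1/2·(-6.602341)+0·(-5.109365)≈-4.764477; next y=-2/5·0.926613+1·(-4.764477)≈-5.135122

0 -2 -2.000 0.000
1 -2 -1.000 -2.000
2 -2 -2.800 -0.200
3 -2 -1.180 -2.720
4 -2 -3.448 -0.092
5 -2 -1.083 -3.411
6 -2 -4.070 0.282
7 -2 -0.746 -4.183
8 -2 -4.764 0.927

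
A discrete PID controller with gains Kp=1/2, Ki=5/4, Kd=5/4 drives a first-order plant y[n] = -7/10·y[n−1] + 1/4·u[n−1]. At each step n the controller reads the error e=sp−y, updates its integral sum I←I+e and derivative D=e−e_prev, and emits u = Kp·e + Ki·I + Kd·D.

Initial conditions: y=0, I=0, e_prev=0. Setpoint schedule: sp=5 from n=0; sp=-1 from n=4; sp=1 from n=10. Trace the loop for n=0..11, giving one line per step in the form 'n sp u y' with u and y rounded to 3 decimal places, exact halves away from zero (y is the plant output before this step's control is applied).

0 5 15.000 0.000
1 5 3.750 3.750
2 5 26.313 -1.688
3 5 -0.466 7.759
4 -1 29.816 -5.548
5 -1 -24.290 11.338
6 -1 57.434 -14.009
7 -1 -72.508 24.165
8 -1 121.373 -35.042
9 -1 -179.828 54.873
10 1 283.448 -83.368
11 1 -424.156 129.219

(exact arithmetic carried between steps; '≈' marks a value shown rounded to 6 d.p. or computed from one; I and e_prev carry over from the previous line; the table rounds u and y to 3 d.p., halves away from zero)
n=0: y=0, sp=5, e=sp−y=5; I=5, D=e−e_prev=5; u=1/2·5+5/4·5+5/4·5=15; next y=-7/10·0+1/4·15=3.75
n=1: y=3.75, sp=5, e=sp−y=1.25; I=6.25, D=e−e_prev=-3.75; u=1/2·1.25+5/4·6.25+5/4·(-3.75)=3.75; next y=-7/10·3.75+1/4·3.75=-1.6875
n=2: y=-1.6875, sp=5, e=sp−y=6.6875; I=12.9375, D=e−e_prev=5.4375; u=1/2·6.6875+5/4·12.9375+5/4·5.4375=26.3125; next y=-7/10·(-1.6875)+1/4·26.3125=7.759375
n=3: y=7.759375, sp=5, e=sp−y=-2.759375; I=10.178125, D=e−e_prev=-9.446875; u=1/2·(-2.759375)+5/4·10.178125+5/4·(-9.446875)=-0.465625; next y=-7/10·7.759375+1/4·(-0.465625)≈-5.547969
n=4: y≈-5.547969, sp=-1, e=sp−y≈4.547969; I≈14.726094, D=e−e_prev≈7.307344; u=1/2·4.547969+5/4·14.726094+5/4·7.307344≈29.815781; next y=-7/10·(-5.547969)+1/4·29.815781≈11.337523
n=5: y≈11.337523, sp=-1, e=sp−y≈-12.337523; I≈2.388570, D=e−e_prev≈-16.885492; u=1/2·(-12.337523)+5/4·2.388570+5/4·(-16.885492)≈-24.289914; next y=-7/10·11.337523+1/4·(-24.289914)≈-14.008745
n=6: y≈-14.008745, sp=-1, e=sp−y≈13.008745; I≈15.397315, D=e−e_prev≈25.346268; u=1/2·13.008745+5/4·15.397315+5/4·25.346268≈57.433852; next y=-7/10·(-14.008745)+1/4·57.433852≈24.164584
n=7: y≈24.164584, sp=-1, e=sp−y≈-25.164584; I≈-9.767269, D=e−e_prev≈-38.173329; u=1/2·(-25.164584)+5/4·(-9.767269)+5/4·(-38.173329)≈-72.508040; next y=-7/10·24.164584+1/4·(-72.508040)≈-35.042219
n=8: y≈-35.042219, sp=-1, e=sp−y≈34.042219; I≈24.274950, D=e−e_prev≈59.206804; u=1/2·34.042219+5/4·24.274950+5/4·59.206804≈121.373302; next y=-7/10·(-35.042219)+1/4·121.373302≈54.872879
n=9: y≈54.872879, sp=-1, e=sp−y≈-55.872879; I≈-31.597929, D=e−e_prev≈-89.915098; u=1/2·(-55.872879)+5/4·(-31.597929)+5/4·(-89.915098)≈-179.827723; next y=-7/10·54.872879+1/4·(-179.827723)≈-83.367946
n=10: y≈-83.367946, sp=1, e=sp−y≈84.367946; I≈52.770017, D=e−e_prev≈140.240825; u=1/2·84.367946+5/4·52.770017+5/4·140.240825≈283.447525; next y=-7/10·(-83.367946)+1/4·283.447525≈129.219444
n=11: y≈129.219444, sp=1, e=sp−y≈-128.219444; I≈-75.449426, D=e−e_prev≈-212.587390; u=1/2·(-128.219444)+5/4·(-75.449426)+5/4·(-212.587390)≈-424.155742; next y=-7/10·129.219444+1/4·(-424.155742)≈-196.492546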